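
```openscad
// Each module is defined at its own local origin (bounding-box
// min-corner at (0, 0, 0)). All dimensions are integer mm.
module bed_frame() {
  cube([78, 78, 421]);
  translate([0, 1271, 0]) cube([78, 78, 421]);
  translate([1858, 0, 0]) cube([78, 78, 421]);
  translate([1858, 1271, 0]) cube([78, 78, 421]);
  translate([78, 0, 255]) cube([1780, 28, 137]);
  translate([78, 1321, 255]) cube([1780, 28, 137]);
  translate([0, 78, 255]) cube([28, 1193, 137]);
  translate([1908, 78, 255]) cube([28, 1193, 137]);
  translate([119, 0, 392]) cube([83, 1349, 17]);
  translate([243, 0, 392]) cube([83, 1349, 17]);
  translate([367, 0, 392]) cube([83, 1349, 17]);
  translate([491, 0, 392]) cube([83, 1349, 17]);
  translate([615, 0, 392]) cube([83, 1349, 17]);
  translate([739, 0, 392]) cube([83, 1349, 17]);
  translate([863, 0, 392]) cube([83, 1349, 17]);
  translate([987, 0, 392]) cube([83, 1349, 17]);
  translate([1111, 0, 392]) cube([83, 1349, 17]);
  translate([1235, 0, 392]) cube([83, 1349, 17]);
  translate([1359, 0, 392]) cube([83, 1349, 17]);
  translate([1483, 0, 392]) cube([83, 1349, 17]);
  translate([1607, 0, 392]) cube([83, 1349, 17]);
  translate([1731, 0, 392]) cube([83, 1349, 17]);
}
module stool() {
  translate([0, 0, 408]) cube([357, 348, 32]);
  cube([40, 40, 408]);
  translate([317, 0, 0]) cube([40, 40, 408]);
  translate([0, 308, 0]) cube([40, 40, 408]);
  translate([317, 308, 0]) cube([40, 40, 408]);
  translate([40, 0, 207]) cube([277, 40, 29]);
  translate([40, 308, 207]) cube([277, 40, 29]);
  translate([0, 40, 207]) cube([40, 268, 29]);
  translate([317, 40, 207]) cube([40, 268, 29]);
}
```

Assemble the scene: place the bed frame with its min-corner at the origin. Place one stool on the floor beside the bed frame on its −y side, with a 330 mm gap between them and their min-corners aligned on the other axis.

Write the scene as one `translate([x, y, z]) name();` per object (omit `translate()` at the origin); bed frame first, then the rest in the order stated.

bed_frame();
translate([0, -678, 0]) stool();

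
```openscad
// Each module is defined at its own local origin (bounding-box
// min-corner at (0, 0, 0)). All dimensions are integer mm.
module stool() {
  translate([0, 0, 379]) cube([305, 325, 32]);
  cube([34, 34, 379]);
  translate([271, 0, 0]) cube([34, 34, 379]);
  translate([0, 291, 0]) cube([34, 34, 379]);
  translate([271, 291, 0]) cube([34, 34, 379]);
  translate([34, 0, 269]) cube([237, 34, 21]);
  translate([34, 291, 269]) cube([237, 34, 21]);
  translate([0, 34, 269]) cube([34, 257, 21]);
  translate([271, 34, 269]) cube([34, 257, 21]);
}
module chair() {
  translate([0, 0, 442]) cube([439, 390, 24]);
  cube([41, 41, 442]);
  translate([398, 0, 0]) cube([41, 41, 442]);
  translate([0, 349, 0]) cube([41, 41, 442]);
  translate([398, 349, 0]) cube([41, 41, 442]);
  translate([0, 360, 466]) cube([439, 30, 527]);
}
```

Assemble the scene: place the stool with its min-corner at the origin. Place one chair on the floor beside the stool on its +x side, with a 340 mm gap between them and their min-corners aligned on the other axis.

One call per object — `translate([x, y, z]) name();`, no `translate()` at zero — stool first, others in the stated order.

stool();
translate([645, 0, 0]) chair();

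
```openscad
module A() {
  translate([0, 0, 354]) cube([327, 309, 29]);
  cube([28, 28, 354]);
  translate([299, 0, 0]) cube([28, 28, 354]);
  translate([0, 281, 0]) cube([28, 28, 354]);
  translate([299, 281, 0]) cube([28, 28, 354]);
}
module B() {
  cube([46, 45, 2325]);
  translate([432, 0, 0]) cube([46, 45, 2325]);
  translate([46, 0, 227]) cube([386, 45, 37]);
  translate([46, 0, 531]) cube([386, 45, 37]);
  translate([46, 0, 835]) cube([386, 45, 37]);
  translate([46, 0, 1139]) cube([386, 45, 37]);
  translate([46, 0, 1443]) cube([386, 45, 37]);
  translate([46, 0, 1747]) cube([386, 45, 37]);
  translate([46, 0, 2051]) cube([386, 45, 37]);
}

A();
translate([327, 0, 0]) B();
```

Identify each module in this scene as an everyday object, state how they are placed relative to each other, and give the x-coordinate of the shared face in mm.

The stool's +x face and the ladder's −x face are both at x = 327 mm.

A is a stool. B is a ladder. The ladder is against the stool's +x side, with their −y faces flush. The x-coordinate of the shared face is 327 mm.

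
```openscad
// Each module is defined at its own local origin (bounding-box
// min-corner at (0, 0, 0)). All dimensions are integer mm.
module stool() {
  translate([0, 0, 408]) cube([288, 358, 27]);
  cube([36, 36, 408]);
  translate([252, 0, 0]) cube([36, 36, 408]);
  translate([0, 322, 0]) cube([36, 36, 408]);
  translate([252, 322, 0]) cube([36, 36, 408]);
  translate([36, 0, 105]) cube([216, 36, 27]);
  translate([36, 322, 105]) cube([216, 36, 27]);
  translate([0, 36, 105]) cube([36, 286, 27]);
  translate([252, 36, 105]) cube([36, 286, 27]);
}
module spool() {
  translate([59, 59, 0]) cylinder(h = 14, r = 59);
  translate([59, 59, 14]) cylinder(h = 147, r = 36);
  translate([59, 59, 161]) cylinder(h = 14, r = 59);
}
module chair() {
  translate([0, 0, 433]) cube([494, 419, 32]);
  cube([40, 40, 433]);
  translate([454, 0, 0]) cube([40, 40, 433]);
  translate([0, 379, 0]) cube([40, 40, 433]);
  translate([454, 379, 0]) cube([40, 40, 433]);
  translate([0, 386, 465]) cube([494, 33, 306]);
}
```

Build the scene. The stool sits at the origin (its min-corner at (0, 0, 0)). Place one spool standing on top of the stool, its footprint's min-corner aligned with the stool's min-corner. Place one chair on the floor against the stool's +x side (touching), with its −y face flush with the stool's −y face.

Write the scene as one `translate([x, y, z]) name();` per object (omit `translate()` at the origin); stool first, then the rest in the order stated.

stool();
translate([0, 0, 435]) spool();
translate([288, 0, 0]) chair();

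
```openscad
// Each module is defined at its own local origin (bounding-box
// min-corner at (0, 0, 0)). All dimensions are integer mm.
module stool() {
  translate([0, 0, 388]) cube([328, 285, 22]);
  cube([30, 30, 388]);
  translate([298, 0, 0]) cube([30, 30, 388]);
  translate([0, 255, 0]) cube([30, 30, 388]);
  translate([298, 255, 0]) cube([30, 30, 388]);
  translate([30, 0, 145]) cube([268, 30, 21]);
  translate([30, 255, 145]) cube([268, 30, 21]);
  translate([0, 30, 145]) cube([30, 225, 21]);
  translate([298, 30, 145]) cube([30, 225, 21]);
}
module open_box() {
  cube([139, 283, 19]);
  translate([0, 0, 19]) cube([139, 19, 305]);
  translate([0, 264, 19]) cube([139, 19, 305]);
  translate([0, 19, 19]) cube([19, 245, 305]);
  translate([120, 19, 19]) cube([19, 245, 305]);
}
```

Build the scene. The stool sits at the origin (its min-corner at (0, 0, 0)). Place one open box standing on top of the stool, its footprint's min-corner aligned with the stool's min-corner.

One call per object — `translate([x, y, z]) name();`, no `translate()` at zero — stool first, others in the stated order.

stool();
translate([0, 0, 410]) open_box();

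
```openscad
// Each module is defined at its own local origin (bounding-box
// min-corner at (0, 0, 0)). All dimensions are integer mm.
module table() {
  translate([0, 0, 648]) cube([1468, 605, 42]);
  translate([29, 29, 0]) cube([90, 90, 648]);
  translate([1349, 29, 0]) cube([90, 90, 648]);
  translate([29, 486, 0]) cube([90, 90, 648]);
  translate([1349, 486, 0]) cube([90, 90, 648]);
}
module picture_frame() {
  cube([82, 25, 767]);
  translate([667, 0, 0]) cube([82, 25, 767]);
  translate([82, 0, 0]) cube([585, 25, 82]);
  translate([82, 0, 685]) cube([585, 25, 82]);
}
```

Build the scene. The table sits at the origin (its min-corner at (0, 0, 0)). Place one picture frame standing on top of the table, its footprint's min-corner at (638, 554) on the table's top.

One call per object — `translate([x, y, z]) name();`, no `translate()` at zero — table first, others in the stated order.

table();
translate([638, 554, 690]) picture_frame();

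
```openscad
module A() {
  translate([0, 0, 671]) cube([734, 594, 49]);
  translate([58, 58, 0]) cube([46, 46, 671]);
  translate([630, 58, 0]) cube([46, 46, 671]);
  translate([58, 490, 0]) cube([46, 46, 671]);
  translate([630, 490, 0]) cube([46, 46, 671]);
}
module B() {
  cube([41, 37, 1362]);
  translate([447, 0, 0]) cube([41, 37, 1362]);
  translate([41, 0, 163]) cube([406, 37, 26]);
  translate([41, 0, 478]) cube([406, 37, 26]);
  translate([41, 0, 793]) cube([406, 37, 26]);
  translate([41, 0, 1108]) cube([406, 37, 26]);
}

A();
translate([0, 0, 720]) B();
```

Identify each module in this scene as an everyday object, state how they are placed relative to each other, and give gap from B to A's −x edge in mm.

A is a table. B is a ladder. The ladder is on top of the table. The gap from the ladder to the table's −x edge is 0 mm.

The ladder's min-x is at 0; the table's min-x is 0; gap = 0 mm.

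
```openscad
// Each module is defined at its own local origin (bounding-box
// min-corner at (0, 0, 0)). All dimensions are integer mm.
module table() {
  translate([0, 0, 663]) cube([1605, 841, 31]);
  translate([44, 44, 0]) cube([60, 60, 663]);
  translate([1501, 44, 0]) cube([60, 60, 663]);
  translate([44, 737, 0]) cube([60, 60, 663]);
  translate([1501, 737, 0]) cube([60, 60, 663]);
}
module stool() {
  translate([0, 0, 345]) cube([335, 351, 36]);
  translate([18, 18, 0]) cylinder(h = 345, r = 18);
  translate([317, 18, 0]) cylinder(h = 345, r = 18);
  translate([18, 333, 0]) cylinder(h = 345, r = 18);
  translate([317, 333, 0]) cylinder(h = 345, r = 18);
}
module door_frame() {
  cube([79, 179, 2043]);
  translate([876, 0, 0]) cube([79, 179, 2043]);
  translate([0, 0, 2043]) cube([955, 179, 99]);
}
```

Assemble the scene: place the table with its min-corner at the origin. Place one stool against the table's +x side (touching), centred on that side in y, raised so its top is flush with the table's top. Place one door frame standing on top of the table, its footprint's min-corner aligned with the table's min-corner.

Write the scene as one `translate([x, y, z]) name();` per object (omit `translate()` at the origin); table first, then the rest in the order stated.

table();
translate([1605, 245, 313]) stool();
translate([0, 0, 694]) door_frame();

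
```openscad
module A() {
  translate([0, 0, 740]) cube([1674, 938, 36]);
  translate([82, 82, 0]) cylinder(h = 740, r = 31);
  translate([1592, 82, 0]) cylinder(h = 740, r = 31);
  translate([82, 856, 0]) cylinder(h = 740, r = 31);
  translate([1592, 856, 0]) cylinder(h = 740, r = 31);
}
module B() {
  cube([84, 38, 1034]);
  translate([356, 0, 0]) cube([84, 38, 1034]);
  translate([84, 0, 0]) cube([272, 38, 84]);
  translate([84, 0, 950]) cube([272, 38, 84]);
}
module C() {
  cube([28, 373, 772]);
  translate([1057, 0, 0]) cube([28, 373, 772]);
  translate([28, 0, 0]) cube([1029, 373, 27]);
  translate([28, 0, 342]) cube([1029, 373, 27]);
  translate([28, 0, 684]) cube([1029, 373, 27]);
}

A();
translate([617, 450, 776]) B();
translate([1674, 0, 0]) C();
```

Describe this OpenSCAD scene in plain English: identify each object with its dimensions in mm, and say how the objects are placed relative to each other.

A is a rectangular dining table. The top is 1674×938×36 mm with its upper surface at z = 776 mm. It stands on four round legs of 62 mm diameter, each leg's bounding box inset 51 mm from the nearest pair of top edges, running from the floor to the underside of the top.

B is a picture frame with a 272×866 mm rectangular opening (x by z) and a uniform 84 mm border on every side. Frame depth is 38 mm along y. It is built from two vertical stiles running the full outside height and two horizontal rails spanning the gap between the stiles.

C is a bookshelf 1085 mm wide overall, 373 mm deep and 772 mm tall. The two sides are 28 mm thick vertical panels. 3 horizontal shelves of 27 mm thickness span between the inner faces of the sides; the lowest shelf sits on the floor and shelves are stacked with a clear vertical gap of 315 mm between each pair.

The picture frame is on top of the table, centred. The bookshelf is against the table's +x side, with their −y faces flush.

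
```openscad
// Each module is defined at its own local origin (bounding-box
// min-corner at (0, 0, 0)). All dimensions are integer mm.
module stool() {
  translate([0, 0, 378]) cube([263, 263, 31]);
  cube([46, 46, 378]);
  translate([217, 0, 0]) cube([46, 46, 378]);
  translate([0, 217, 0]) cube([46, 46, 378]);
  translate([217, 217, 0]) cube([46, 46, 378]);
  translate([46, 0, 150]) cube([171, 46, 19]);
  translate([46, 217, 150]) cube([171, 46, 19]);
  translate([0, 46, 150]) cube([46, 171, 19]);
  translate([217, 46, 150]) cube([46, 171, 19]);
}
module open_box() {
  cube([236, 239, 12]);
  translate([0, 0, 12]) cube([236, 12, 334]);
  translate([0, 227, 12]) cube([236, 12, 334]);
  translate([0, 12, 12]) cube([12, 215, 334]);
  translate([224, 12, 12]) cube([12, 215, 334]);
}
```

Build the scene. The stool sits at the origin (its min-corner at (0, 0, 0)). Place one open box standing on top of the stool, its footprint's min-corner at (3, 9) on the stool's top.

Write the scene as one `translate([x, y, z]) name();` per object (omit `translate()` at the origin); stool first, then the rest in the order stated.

stool();
translate([3, 9, 409]) open_box();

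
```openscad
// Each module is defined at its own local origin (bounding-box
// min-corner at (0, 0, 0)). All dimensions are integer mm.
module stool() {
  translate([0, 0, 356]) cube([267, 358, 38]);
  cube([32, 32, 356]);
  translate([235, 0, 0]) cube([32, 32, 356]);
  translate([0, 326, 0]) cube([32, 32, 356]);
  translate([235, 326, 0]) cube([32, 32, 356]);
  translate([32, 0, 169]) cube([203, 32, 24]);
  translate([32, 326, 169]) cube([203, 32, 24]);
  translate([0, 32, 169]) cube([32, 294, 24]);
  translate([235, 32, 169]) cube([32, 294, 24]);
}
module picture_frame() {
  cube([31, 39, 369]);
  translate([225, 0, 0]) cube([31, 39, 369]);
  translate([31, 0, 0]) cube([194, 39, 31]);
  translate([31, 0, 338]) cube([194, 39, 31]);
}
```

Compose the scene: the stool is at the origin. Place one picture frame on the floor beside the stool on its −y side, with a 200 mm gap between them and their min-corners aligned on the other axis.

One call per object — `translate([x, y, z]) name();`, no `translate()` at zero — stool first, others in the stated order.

stool();
translate([0, -239, 0]) picture_frame();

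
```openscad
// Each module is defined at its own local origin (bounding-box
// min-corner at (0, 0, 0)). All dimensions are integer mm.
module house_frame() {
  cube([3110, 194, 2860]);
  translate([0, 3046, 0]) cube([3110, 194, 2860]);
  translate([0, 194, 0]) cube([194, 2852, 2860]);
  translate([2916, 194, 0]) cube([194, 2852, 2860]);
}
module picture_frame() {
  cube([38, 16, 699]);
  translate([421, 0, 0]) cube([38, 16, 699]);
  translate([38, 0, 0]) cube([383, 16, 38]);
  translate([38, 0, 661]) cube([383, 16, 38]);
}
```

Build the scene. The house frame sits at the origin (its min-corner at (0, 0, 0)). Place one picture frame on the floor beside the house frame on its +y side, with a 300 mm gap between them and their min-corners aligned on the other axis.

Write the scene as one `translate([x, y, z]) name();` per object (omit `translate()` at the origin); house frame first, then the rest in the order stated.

house_frame();
translate([0, 3540, 0]) picture_frame();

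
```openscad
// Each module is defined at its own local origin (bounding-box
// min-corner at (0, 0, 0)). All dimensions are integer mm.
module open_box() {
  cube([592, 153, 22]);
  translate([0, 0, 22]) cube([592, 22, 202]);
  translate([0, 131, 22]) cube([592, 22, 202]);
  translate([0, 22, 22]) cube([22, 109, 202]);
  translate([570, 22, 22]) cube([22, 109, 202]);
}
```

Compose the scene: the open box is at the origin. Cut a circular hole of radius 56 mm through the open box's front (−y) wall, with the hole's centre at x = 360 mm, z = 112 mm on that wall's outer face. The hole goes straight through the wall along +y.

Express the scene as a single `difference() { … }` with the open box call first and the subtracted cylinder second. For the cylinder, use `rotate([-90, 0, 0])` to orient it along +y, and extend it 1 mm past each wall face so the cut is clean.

difference() {
  open_box();
  translate([360, -1, 112]) rotate([-90, 0, 0]) cylinder(h = 24, r = 56);
}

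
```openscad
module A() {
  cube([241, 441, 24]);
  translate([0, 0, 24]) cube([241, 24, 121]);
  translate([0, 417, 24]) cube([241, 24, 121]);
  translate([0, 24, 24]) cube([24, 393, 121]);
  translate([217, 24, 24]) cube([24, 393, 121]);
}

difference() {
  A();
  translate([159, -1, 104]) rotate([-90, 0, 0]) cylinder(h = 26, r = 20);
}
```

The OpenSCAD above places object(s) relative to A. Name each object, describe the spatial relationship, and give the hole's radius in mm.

The subtracted cylinder has r = 20 mm.

A is an open box. The open box has a circular hole through its front wall. The hole's radius is 20 mm.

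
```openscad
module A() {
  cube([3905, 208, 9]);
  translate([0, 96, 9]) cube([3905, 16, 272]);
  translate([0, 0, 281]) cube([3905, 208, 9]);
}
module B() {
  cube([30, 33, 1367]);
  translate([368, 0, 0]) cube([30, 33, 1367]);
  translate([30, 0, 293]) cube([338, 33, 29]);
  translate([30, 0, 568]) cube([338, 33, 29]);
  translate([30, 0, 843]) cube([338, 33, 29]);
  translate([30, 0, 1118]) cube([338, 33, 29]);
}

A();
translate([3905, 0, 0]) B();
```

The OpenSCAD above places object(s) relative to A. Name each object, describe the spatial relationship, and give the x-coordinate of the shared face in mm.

A is an I-beam. B is a ladder. The ladder is against the I-beam's +x side, with their −y faces flush. The x-coordinate of the shared face is 3905 mm.

The I-beam's +x face and the ladder's −x face are both at x = 3905 mm.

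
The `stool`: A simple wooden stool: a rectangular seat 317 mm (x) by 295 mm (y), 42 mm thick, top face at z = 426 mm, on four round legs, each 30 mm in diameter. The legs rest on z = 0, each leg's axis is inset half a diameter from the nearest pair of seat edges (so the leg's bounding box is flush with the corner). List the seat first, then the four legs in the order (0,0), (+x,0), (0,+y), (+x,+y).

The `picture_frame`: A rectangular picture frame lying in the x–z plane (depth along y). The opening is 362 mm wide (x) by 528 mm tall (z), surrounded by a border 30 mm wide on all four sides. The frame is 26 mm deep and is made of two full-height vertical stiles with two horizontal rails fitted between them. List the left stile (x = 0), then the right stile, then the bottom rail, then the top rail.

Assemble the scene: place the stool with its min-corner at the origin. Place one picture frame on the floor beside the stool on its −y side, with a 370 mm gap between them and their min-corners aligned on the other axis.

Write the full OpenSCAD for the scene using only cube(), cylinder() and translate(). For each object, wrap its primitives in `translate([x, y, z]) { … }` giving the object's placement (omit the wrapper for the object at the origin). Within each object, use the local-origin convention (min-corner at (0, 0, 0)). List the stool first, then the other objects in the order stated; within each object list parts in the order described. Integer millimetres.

translate([0, 0, 384]) cube([317, 295, 42]);
translate([15, 15, 0]) cylinder(h = 384, r = 15);
translate([302, 15, 0]) cylinder(h = 384, r = 15);
translate([15, 280, 0]) cylinder(h = 384, r = 15);
translate([302, 280, 0]) cylinder(h = 384, r = 15);
translate([0, -396, 0]) {
  cube([30, 26, 588]);
  translate([392, 0, 0]) cube([30, 26, 588]);
  translate([30, 0, 0]) cube([362, 26, 30]);
  translate([30, 0, 558]) cube([362, 26, 30]);
}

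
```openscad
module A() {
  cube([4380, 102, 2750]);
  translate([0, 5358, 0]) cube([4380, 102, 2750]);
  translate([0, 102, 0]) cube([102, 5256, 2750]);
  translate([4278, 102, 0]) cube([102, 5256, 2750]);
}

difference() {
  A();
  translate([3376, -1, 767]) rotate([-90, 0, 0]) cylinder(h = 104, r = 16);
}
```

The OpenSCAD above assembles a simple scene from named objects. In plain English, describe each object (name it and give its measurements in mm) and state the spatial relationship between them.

A is the wall frame of a small rectangular building: four walls, each 2750 mm tall and 102 mm thick, enclosing a footprint 4380 mm (x) by 5460 mm (y) outside-to-outside, with no floor or roof. The front and back walls (the −y and +y sides) span the full width; the two side walls fit between them.

The house frame has a circular hole of radius 16 mm through its front wall, centred at (x = 3376, z = 767).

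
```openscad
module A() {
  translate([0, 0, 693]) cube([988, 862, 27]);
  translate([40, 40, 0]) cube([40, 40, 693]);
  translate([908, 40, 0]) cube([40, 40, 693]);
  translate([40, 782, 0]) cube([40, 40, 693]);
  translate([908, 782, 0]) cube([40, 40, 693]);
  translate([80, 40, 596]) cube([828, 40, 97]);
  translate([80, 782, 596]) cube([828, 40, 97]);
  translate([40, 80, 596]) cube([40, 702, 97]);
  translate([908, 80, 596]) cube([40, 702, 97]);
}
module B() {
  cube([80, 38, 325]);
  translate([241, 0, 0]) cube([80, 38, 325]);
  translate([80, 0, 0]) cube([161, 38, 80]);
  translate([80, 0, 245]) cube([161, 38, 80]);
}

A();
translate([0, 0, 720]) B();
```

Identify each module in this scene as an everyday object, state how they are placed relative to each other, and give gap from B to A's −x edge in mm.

A is a table. B is a picture frame. The picture frame is on top of the table. The gap from the picture frame to the table's −x edge is 0 mm.

The picture frame's min-x is at 0; the table's min-x is 0; gap = 0 mm.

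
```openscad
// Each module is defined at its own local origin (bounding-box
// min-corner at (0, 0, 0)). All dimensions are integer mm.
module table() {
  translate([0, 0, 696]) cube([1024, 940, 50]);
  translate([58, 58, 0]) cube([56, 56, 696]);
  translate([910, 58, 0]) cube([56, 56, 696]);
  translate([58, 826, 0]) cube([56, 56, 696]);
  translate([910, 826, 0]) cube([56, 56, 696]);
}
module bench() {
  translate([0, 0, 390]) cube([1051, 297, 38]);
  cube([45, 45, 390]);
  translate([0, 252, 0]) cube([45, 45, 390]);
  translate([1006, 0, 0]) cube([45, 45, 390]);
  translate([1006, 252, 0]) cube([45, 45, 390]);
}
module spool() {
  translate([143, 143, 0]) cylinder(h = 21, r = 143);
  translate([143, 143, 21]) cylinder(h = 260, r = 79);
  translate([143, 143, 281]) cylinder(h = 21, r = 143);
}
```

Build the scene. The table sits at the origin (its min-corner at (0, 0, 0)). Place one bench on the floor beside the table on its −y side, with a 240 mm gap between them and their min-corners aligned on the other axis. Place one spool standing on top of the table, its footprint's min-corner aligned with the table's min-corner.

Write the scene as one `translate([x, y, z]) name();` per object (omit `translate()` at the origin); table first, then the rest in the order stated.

table();
translate([0, -537, 0]) bench();
translate([0, 0, 746]) spool();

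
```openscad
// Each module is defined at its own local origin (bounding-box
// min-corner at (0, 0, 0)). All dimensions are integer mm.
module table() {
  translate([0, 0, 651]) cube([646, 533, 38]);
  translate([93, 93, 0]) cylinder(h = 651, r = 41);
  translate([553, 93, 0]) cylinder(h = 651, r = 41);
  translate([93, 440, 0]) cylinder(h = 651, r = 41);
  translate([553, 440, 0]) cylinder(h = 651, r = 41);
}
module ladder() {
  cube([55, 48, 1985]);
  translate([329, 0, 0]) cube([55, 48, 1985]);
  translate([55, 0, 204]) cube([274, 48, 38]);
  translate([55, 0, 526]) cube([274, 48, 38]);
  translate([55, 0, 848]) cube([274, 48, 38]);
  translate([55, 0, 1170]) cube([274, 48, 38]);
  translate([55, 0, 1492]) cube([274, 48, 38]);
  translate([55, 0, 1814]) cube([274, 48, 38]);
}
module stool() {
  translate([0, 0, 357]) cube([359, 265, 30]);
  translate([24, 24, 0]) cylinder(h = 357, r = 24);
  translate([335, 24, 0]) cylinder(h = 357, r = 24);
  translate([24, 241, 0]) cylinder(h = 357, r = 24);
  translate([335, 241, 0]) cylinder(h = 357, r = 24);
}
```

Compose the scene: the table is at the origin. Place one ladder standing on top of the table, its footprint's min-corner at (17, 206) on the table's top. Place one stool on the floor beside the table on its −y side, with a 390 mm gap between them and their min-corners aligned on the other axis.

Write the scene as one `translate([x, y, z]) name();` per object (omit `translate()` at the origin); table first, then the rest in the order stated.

table();
translate([17, 206, 689]) ladder();
translate([0, -655, 0]) stool();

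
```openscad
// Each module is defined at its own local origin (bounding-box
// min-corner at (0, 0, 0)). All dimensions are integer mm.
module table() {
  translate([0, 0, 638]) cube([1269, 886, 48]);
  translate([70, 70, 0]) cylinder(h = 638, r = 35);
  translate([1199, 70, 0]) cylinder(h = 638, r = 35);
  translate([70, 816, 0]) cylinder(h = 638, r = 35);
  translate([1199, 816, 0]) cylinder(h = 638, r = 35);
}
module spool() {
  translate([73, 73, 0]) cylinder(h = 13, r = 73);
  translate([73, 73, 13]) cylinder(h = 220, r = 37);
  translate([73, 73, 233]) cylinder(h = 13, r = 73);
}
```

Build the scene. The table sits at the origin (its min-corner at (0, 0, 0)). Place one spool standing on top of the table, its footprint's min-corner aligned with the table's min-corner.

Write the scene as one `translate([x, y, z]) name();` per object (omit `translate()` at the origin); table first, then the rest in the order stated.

table();
translate([0, 0, 686]) spool();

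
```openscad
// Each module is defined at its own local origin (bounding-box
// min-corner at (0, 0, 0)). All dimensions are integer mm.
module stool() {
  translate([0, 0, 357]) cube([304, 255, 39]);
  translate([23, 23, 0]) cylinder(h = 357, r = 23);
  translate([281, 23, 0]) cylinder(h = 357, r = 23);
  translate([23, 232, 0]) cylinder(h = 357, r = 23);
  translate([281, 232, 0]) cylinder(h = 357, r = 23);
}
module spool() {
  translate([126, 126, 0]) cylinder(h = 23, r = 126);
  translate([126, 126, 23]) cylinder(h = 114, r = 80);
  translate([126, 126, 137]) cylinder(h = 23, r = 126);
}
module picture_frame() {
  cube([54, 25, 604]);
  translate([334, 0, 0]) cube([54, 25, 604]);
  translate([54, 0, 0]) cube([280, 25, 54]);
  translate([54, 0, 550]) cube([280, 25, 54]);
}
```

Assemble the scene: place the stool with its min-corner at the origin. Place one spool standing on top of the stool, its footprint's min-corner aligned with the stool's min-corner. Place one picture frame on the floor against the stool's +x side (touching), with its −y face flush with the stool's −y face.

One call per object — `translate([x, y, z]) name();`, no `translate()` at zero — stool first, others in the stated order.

stool();
translate([0, 0, 396]) spool();
translate([304, 0, 0]) picture_frame();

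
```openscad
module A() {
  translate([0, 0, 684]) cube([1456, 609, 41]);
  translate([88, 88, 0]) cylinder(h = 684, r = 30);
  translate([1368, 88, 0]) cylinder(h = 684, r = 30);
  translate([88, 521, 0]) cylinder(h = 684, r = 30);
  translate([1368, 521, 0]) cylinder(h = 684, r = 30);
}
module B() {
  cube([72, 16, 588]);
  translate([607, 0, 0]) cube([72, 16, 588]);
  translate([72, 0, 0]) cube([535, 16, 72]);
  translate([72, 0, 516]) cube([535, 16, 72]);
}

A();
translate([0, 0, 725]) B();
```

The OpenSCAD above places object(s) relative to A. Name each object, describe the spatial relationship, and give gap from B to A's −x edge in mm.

The picture frame's min-x is at 0; the table's min-x is 0; gap = 0 mm.

A is a table. B is a picture frame. The picture frame is on top of the table. The gap from the picture frame to the table's −x edge is 0 mm.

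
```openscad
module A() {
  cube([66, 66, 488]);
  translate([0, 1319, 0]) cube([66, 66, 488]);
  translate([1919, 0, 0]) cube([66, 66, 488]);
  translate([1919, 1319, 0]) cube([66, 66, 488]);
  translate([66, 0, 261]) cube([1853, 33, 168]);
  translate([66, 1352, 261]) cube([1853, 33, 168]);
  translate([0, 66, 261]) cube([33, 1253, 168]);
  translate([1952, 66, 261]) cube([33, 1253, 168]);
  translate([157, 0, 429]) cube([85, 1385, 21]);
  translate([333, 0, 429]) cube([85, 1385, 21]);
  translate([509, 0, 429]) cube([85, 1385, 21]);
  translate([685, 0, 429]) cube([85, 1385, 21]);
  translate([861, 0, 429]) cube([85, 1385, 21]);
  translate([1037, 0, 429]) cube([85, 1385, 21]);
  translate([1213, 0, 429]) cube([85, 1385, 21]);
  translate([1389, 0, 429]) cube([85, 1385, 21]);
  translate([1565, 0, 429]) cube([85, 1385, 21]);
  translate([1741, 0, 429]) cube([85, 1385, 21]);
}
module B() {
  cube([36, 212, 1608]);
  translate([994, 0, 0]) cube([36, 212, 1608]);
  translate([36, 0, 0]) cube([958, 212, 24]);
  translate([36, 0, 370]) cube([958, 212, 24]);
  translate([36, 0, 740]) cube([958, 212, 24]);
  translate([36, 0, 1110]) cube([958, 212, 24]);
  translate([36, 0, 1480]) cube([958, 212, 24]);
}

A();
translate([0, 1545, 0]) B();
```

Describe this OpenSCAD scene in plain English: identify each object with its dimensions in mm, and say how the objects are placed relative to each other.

A is a bed frame 1985 mm long (x) by 1385 mm wide (y). Four 66×66 mm corner posts, 488 mm tall, at the corners of the footprint. Four rails of 33 mm thickness and 168 mm height run between adjacent posts with their undersides at z = 261 mm, their outer faces flush with the outside of the frame (the two x-running rails run between the posts' inner faces; the two y-running rails run between the posts' inner faces). 10 slats, each 85 mm wide (x) and 21 mm thick, lie across the top of the two x-running rails, running the full 1385 mm width of the frame in y; the slats are evenly spaced along x between the inner faces of the end posts with equal gaps (rounded down to the nearest mm) at the −x end and between each pair — any rounding remainder accumulates at the +x end.

B is an open bookshelf. Two side panels, each 36 mm thick, 212 mm deep and 1608 mm tall, stand 1030 mm apart (outside-to-outside). Between them sit 5 shelves, each 24 mm thick and 212 mm deep, spanning the full gap between the sides. The bottom shelf rests on the floor (its underside at z = 0) and the clear gap between one shelf's top and the next shelf's underside is 346 mm.

The bookshelf is on the floor beside the bed frame on its +y side.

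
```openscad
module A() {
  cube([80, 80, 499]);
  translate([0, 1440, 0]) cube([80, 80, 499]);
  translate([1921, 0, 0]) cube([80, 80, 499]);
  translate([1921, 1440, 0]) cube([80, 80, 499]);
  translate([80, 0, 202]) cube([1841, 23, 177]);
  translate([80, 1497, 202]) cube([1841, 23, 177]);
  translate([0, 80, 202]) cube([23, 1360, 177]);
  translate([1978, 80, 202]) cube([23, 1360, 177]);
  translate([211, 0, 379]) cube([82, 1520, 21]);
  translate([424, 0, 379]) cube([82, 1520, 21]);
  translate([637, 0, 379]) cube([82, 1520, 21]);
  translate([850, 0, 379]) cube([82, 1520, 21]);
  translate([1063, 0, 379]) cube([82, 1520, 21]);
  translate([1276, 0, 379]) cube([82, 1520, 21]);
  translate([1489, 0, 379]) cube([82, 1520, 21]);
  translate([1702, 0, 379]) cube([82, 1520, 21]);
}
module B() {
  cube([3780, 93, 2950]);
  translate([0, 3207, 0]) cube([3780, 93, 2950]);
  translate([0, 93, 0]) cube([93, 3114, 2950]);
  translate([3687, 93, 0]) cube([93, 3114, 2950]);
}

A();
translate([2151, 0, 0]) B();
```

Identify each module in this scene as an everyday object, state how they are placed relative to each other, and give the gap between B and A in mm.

A is a bed frame. B is a house frame. The house frame is on the floor beside the bed frame on its +x side. The gap between the house frame and the bed frame is 150 mm.

The house frame's nearest face is 150 mm from the bed frame's +x face.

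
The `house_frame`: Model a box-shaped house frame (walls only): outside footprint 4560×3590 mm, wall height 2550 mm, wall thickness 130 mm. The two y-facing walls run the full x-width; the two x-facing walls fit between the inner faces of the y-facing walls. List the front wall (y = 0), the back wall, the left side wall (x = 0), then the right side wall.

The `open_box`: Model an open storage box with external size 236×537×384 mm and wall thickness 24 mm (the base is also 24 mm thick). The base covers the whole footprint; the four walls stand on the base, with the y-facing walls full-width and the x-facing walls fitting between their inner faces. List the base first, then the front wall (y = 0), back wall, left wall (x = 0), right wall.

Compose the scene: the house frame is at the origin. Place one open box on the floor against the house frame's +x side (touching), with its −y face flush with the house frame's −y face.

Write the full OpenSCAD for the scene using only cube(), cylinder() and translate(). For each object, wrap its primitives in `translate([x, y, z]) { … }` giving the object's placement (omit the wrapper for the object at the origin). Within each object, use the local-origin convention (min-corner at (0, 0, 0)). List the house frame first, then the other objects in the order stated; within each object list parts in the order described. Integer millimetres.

cube([4560, 130, 2550]);
translate([0, 3460, 0]) cube([4560, 130, 2550]);
translate([0, 130, 0]) cube([130, 3330, 2550]);
translate([4430, 130, 0]) cube([130, 3330, 2550]);
translate([4560, 0, 0]) {
  cube([236, 537, 24]);
  translate([0, 0, 24]) cube([236, 24, 360]);
  translate([0, 513, 24]) cube([236, 24, 360]);
  translate([0, 24, 24]) cube([24, 489, 360]);
  translate([212, 24, 24]) cube([24, 489, 360]);
}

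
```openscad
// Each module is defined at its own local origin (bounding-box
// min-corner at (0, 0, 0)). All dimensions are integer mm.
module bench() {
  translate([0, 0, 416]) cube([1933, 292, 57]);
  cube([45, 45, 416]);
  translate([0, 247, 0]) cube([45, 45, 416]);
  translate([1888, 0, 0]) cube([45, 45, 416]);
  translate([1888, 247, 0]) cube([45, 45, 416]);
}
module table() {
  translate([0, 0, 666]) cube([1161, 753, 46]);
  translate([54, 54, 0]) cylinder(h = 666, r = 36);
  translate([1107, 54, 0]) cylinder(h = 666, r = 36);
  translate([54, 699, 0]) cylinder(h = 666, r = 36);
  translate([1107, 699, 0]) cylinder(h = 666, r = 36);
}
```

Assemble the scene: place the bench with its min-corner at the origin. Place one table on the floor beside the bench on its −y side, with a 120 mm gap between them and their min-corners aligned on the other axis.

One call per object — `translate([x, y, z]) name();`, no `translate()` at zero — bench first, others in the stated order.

bench();
translate([0, -873, 0]) table();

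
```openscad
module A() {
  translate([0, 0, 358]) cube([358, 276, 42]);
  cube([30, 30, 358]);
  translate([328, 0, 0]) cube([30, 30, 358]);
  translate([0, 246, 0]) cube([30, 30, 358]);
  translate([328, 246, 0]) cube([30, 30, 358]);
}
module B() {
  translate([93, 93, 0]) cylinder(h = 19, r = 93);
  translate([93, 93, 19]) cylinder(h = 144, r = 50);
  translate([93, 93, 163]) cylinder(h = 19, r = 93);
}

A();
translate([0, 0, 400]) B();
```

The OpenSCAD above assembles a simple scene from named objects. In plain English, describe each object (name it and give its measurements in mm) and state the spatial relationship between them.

A is a four-legged stool. The seat is 358×276 mm, 42 mm thick, top at z = 400 mm. It stands on four square legs, each 30×30 mm in cross-section, from z = 0 to the seat underside, each flush with a corner of the seat.

B is a spool: two coaxial disc flanges of radius 93 mm and thickness 19 mm, joined by a core cylinder of radius 50 mm and height 144 mm. The lower flange rests on z = 0 and the three cylinders share a vertical axis.

The spool is on top of the stool.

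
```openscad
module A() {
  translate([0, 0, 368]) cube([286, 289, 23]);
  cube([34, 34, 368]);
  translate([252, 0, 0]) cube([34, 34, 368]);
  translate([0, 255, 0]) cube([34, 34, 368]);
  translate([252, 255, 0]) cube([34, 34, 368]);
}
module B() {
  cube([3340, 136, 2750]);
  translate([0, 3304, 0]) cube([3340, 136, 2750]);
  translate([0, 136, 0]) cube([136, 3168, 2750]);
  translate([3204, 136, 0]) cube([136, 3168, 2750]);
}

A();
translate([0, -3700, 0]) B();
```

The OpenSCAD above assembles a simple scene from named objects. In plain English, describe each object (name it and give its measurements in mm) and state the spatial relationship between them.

A is a simple wooden stool: a rectangular seat 286 mm (x) by 289 mm (y), 23 mm thick, top face at z = 391 mm, on four square legs, each 34×34 mm in cross-section. The legs rest on z = 0, each flush with a corner of the seat.

B is a box-shaped house frame (walls only): outside footprint 3340×3440 mm, wall height 2750 mm, wall thickness 136 mm. The two y-facing walls run the full x-width; the two x-facing walls fit between the inner faces of the y-facing walls.

The house frame is on the floor beside the stool on its −y side.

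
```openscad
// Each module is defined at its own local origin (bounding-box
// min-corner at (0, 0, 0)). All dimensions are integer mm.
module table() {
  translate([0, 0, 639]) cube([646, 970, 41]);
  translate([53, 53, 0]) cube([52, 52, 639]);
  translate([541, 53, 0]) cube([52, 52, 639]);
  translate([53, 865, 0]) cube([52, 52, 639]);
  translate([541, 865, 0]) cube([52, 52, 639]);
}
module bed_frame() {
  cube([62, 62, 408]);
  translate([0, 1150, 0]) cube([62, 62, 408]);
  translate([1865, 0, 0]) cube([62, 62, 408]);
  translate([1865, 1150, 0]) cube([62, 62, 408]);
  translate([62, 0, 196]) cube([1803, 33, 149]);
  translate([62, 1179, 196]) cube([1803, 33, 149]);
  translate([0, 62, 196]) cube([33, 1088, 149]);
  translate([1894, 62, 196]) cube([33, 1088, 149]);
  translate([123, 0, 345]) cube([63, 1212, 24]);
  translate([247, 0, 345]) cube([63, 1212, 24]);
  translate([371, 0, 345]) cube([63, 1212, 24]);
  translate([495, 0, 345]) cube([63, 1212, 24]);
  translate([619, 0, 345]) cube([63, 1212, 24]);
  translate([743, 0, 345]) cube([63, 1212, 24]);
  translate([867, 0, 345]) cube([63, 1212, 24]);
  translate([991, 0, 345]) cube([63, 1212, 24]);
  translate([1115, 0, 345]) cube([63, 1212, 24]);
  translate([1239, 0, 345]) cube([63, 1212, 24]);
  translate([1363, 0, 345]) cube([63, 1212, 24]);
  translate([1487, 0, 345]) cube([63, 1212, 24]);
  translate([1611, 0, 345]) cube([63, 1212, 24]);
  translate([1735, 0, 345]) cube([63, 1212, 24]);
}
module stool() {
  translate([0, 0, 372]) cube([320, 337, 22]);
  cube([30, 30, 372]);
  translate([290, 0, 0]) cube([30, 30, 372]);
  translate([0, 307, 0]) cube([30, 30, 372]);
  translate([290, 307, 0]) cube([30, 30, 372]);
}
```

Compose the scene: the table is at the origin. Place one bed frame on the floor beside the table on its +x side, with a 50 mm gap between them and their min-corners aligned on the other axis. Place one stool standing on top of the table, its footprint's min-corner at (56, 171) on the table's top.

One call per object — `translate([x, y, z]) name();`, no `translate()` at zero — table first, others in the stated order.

table();
translate([696, 0, 0]) bed_frame();
translate([56, 171, 680]) stool();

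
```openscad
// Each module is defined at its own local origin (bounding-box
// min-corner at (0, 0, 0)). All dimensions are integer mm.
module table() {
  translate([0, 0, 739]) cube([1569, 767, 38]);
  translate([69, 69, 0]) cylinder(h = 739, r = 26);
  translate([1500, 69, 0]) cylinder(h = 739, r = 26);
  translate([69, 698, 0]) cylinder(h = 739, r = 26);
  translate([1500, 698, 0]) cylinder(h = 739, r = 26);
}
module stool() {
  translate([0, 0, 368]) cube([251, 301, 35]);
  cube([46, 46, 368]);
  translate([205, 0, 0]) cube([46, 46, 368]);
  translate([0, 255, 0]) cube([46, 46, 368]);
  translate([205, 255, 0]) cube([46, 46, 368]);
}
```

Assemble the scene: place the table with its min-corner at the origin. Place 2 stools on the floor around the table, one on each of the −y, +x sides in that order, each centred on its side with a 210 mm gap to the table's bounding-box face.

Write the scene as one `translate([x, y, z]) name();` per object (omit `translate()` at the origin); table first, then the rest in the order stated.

table();
translate([659, -511, 0]) stool();
translate([1779, 233, 0]) stool();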